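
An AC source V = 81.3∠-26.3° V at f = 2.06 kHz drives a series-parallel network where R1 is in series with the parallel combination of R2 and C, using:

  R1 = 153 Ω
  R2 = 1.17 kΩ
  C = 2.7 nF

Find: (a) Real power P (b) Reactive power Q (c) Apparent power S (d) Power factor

Step 1 — Angular frequency: ω = 2π·f = 2π·2060 = 1.294e+04 rad/s.
Step 2 — Component impedances:
  R1: Z = R = 153 Ω
  R2: Z = R = 1170 Ω
  C: Z = 1/(jωC) = -j/(ω·C) = 0 - j2.861e+04 Ω
Step 3 — Parallel branch: R2 || C = 1/(1/R2 + 1/C) = 1168 - j47.76 Ω.
Step 4 — Series with R1: Z_total = R1 + (R2 || C) = 1321 - j47.76 Ω = 1322∠-2.1° Ω.
Step 5 — Source phasor: V = 81.3∠-26.3° V = 72.88 - j36.02 V.
Step 6 — Current: I = V / Z = 0.05608 - j0.02524 A = 0.0615∠-24.2° A.
Step 7 — Complex power: S = V·I* = 4.997 - j0.1806 VA.
Step 8 — Real power: P = Re(S) = 4.997 W.
Step 9 — Reactive power: Q = Im(S) = -0.1806 VAR.
Step 10 — Apparent power: |S| = 5 VA.
Step 11 — Power factor: PF = P/|S| = 0.9993 (leading).

(a) P = 4.997 W  (b) Q = -0.1806 VAR  (c) S = 5 VA  (d) PF = 0.9993 (leading)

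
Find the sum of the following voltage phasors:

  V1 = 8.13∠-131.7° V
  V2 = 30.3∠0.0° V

Step 1 — Convert each phasor to rectangular form:
  V1 = 8.13·(cos(-131.7°) + j·sin(-131.7°)) = -5.408 - j6.07 V
  V2 = 30.3·(cos(0.0°) + j·sin(0.0°)) = 30.3 V
Step 2 — Sum components: V_total = 24.89 - j6.07 V.
Step 3 — Convert to polar: |V_total| = 25.62 V, ∠V_total = -13.7°.

V_total = 25.62∠-13.7° V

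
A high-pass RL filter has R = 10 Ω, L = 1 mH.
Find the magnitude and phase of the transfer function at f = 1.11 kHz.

Step 1 — Angular frequency: ω = 2π·1110 = 6974 rad/s.
Step 2 — Transfer function: H(jω) = jωL/(R + jωL).
Step 3 — Numerator jωL = j·6.974; denominator R + jωL = 10 + j6.974.
Step 4 — H = 0.3272 + j0.4692.
Step 5 — Magnitude: |H| = 0.572 (-4.9 dB); phase: φ = 55.1°.

|H| = 0.572 (-4.9 dB), φ = 55.1°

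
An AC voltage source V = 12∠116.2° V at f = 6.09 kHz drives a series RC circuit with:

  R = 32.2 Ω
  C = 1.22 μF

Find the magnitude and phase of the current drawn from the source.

Step 1 — Angular frequency: ω = 2π·f = 2π·6090 = 3.826e+04 rad/s.
Step 2 — Component impedances:
  R: Z = R = 32.2 Ω
  C: Z = 1/(jωC) = -j/(ω·C) = 0 - j21.42 Ω
Step 3 — Series combination: Z_total = R + C = 32.2 - j21.42 Ω = 38.67∠-33.6° Ω.
Step 4 — Source phasor: V = 12∠116.2° V = -5.298 + j10.77 V.
Step 5 — Ohm's law: I = V / Z_total = (-5.298 + j10.77) / (32.2 - j21.42) = -0.2683 + j0.1559 A.
Step 6 — Convert to polar: |I| = 0.3103 A, ∠I = 149.8°.

I = 0.3103∠149.8° A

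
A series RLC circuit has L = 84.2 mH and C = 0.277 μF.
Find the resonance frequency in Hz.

Step 1 — Resonance condition Im(Z)=0 gives ω₀ = 1/√(LC).
Step 2 — ω₀ = 1/√(0.0842·2.77e-07) = 6548 rad/s.
Step 3 — f₀ = ω₀/(2π) = 1042 Hz.

f₀ = 1042 Hz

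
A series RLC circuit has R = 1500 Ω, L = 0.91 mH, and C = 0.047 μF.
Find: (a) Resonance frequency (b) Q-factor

Step 1 — Resonance condition Im(Z)=0 gives ω₀ = 1/√(LC).
Step 2 — ω₀ = 1/√(0.00091·4.7e-08) = 1.529e+05 rad/s.
Step 3 — f₀ = ω₀/(2π) = 2.434e+04 Hz.
Step 4 — Series Q: Q = ω₀L/R = 1.529e+05·0.00091/1500 = 0.09276.

(a) f₀ = 2.434e+04 Hz  (b) Q = 0.09276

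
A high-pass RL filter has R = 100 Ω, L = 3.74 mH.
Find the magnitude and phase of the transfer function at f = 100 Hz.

Step 1 — Angular frequency: ω = 2π·100 = 628.3 rad/s.
Step 2 — Transfer function: H(jω) = jωL/(R + jωL).
Step 3 — Numerator jωL = j·2.35; denominator R + jωL = 100 + j2.35.
Step 4 — H = 0.0005519 + j0.02349.
Step 5 — Magnitude: |H| = 0.02349 (-32.6 dB); phase: φ = 88.7°.

|H| = 0.02349 (-32.6 dB), φ = 88.7°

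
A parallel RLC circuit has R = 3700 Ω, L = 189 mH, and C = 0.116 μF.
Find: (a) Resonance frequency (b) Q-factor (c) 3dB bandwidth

Step 1 — Resonance: ω₀ = 1/√(LC) = 1/√(0.189·1.16e-07) = 6754 rad/s.
Step 2 — f₀ = ω₀/(2π) = 1075 Hz.
Step 3 — Parallel Q: Q = R/(ω₀L) = 3700/(6754·0.189) = 2.899.
Step 4 — Bandwidth: Δω = ω₀/Q = 2330 rad/s; BW = Δω/(2π) = 370.8 Hz.

(a) f₀ = 1075 Hz  (b) Q = 2.899  (c) BW = 370.8 Hz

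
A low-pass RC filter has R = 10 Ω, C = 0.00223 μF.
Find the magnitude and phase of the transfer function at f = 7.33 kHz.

Step 1 — Angular frequency: ω = 2π·7330 = 4.606e+04 rad/s.
Step 2 — Transfer function: H(jω) = 1/(1 + jωRC).
Step 3 — Denominator: 1 + jωRC = 1 + j·4.606e+04·10·2.23e-09 = 1 + j0.001027.
Step 4 — H = 1 - j0.001027.
Step 5 — Magnitude: |H| = 1 (-0.0 dB); phase: φ = -0.1°.

|H| = 1 (-0.0 dB), φ = -0.1°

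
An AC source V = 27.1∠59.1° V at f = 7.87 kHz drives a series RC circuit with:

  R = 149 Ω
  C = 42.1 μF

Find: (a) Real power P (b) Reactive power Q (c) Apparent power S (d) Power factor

Step 1 — Angular frequency: ω = 2π·f = 2π·7870 = 4.945e+04 rad/s.
Step 2 — Component impedances:
  R: Z = R = 149 Ω
  C: Z = 1/(jωC) = -j/(ω·C) = 0 - j0.4804 Ω
Step 3 — Series combination: Z_total = R + C = 149 - j0.4804 Ω = 149∠-0.2° Ω.
Step 4 — Source phasor: V = 27.1∠59.1° V = 13.92 + j23.25 V.
Step 5 — Current: I = V / Z = 0.0929 + j0.1564 A = 0.1819∠59.3° A.
Step 6 — Complex power: S = V·I* = 4.929 - j0.01589 VA.
Step 7 — Real power: P = Re(S) = 4.929 W.
Step 8 — Reactive power: Q = Im(S) = -0.01589 VAR.
Step 9 — Apparent power: |S| = 4.929 VA.
Step 10 — Power factor: PF = P/|S| = 1 (leading).

(a) P = 4.929 W  (b) Q = -0.01589 VAR  (c) S = 4.929 VA  (d) PF = 1 (leading)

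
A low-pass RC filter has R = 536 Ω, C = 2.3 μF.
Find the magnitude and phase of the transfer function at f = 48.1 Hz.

Step 1 — Angular frequency: ω = 2π·48.1 = 302.2 rad/s.
Step 2 — Transfer function: H(jω) = 1/(1 + jωRC).
Step 3 — Denominator: 1 + jωRC = 1 + j·302.2·536·2.3e-06 = 1 + j0.3726.
Step 4 — H = 0.8781 - j0.3272.
Step 5 — Magnitude: |H| = 0.9371 (-0.6 dB); phase: φ = -20.4°.

|H| = 0.9371 (-0.6 dB), φ = -20.4°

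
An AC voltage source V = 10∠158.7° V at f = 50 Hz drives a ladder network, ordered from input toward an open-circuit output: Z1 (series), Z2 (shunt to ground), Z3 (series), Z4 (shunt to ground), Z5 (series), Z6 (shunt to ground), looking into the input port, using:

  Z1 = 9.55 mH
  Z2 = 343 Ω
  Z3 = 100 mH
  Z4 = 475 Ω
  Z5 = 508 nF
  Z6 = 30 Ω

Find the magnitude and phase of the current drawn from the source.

Step 1 — Angular frequency: ω = 2π·f = 2π·50 = 314.2 rad/s.
Step 2 — Component impedances:
  Z1: Z = jωL = j·314.2·0.00955 = 0 + j3 Ω
  Z2: Z = R = 343 Ω
  Z3: Z = jωL = j·314.2·0.1 = 0 + j31.42 Ω
  Z4: Z = R = 475 Ω
  Z5: Z = 1/(jωC) = -j/(ω·C) = 0 - j6266 Ω
  Z6: Z = R = 30 Ω
Step 3 — Ladder network (open output): work backward from the far end, alternating series and parallel combinations. Z_in = 198.7 + j2.228 Ω = 198.7∠0.6° Ω.
Step 4 — Source phasor: V = 10∠158.7° V = -9.317 + j3.633 V.
Step 5 — Ohm's law: I = V / Z_total = (-9.317 + j3.633) / (198.7 + j2.228) = -0.04669 + j0.01881 A.
Step 6 — Convert to polar: |I| = 0.05033 A, ∠I = 158.1°.

I = 0.05033∠158.1° A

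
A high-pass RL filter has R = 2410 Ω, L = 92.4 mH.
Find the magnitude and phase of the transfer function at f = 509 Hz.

Step 1 — Angular frequency: ω = 2π·509 = 3198 rad/s.
Step 2 — Transfer function: H(jω) = jωL/(R + jωL).
Step 3 — Numerator jωL = j·295.5; denominator R + jωL = 2410 + j295.5.
Step 4 — H = 0.01481 + j0.1208.
Step 5 — Magnitude: |H| = 0.1217 (-18.3 dB); phase: φ = 83.0°.

|H| = 0.1217 (-18.3 dB), φ = 83.0°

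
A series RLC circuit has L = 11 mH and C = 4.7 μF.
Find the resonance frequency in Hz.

Step 1 — Resonance condition Im(Z)=0 gives ω₀ = 1/√(LC).
Step 2 — ω₀ = 1/√(0.011·4.7e-06) = 4398 rad/s.
Step 3 — f₀ = ω₀/(2π) = 700 Hz.

f₀ = 700 Hz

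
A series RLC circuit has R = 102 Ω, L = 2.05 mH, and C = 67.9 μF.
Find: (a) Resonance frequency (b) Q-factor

Step 1 — Resonance condition Im(Z)=0 gives ω₀ = 1/√(LC).
Step 2 — ω₀ = 1/√(0.00205·6.79e-05) = 2680 rad/s.
Step 3 — f₀ = ω₀/(2π) = 426.6 Hz.
Step 4 — Series Q: Q = ω₀L/R = 2680·0.00205/102 = 0.05387.

(a) f₀ = 426.6 Hz  (b) Q = 0.05387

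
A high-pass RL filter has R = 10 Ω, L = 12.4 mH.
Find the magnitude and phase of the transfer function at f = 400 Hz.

Step 1 — Angular frequency: ω = 2π·400 = 2513 rad/s.
Step 2 — Transfer function: H(jω) = jωL/(R + jωL).
Step 3 — Numerator jωL = j·31.16; denominator R + jωL = 10 + j31.16.
Step 4 — H = 0.9066 + j0.2909.
Step 5 — Magnitude: |H| = 0.9522 (-0.4 dB); phase: φ = 17.8°.

|H| = 0.9522 (-0.4 dB), φ = 17.8°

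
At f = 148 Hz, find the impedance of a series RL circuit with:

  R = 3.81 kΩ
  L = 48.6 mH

Step 1 — Angular frequency: ω = 2π·f = 2π·148 = 929.9 rad/s.
Step 2 — Component impedances:
  R: Z = R = 3810 Ω
  L: Z = jωL = j·929.9·0.0486 = 0 + j45.19 Ω
Step 3 — Series combination: Z_total = R + L = 3810 + j45.19 Ω = 3810∠0.7° Ω.

Z = 3810 + j45.19 Ω = 3810∠0.7° Ω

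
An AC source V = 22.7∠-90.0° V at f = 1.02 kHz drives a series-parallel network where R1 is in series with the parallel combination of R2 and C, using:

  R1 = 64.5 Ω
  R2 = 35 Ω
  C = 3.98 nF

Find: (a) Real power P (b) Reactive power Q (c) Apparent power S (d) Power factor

Step 1 — Angular frequency: ω = 2π·f = 2π·1020 = 6409 rad/s.
Step 2 — Component impedances:
  R1: Z = R = 64.5 Ω
  R2: Z = R = 35 Ω
  C: Z = 1/(jωC) = -j/(ω·C) = 0 - j3.92e+04 Ω
Step 3 — Parallel branch: R2 || C = 1/(1/R2 + 1/C) = 35 - j0.03125 Ω.
Step 4 — Series with R1: Z_total = R1 + (R2 || C) = 99.5 - j0.03125 Ω = 99.5∠-0.0° Ω.
Step 5 — Source phasor: V = 22.7∠-90.0° V = 0 - j22.7 V.
Step 6 — Current: I = V / Z = 7.164e-05 - j0.2281 A = 0.2281∠-90.0° A.
Step 7 — Complex power: S = V·I* = 5.179 - j0.001626 VA.
Step 8 — Real power: P = Re(S) = 5.179 W.
Step 9 — Reactive power: Q = Im(S) = -0.001626 VAR.
Step 10 — Apparent power: |S| = 5.179 VA.
Step 11 — Power factor: PF = P/|S| = 1 (leading).

(a) P = 5.179 W  (b) Q = -0.001626 VAR  (c) S = 5.179 VA  (d) PF = 1 (leading)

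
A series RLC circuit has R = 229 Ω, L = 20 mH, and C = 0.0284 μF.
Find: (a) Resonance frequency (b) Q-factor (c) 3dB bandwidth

Step 1 — Resonance condition Im(Z)=0 gives ω₀ = 1/√(LC).
Step 2 — ω₀ = 1/√(0.02·2.84e-08) = 4.196e+04 rad/s.
Step 3 — f₀ = ω₀/(2π) = 6678 Hz.
Step 4 — Series Q: Q = ω₀L/R = 4.196e+04·0.02/229 = 3.665.
Step 5 — 3dB bandwidth: Δω = ω₀/Q = 1.145e+04 rad/s; BW = Δω/(2π) = 1822 Hz.

(a) f₀ = 6678 Hz  (b) Q = 3.665  (c) BW = 1822 Hz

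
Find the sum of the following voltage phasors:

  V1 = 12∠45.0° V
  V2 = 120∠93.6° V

Step 1 — Convert each phasor to rectangular form:
  V1 = 12·(cos(45.0°) + j·sin(45.0°)) = 8.485 + j8.485 V
  V2 = 120·(cos(93.6°) + j·sin(93.6°)) = -7.535 + j119.8 V
Step 2 — Sum components: V_total = 0.9504 + j128.2 V.
Step 3 — Convert to polar: |V_total| = 128.3 V, ∠V_total = 89.6°.

V_total = 128.3∠89.6° V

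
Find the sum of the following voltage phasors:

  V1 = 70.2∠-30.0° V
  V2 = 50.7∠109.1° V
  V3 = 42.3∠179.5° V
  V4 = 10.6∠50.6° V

Step 1 — Convert each phasor to rectangular form:
  V1 = 70.2·(cos(-30.0°) + j·sin(-30.0°)) = 60.79 - j35.1 V
  V2 = 50.7·(cos(109.1°) + j·sin(109.1°)) = -16.59 + j47.91 V
  V3 = 42.3·(cos(179.5°) + j·sin(179.5°)) = -42.3 + j0.3691 V
  V4 = 10.6·(cos(50.6°) + j·sin(50.6°)) = 6.728 + j8.191 V
Step 2 — Sum components: V_total = 8.635 + j21.37 V.
Step 3 — Convert to polar: |V_total| = 23.05 V, ∠V_total = 68.0°.

V_total = 23.05∠68.0° V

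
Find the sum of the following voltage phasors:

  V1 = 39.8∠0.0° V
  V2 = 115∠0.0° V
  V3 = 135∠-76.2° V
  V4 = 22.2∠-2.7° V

Step 1 — Convert each phasor to rectangular form:
  V1 = 39.8·(cos(0.0°) + j·sin(0.0°)) = 39.8 V
  V2 = 115·(cos(0.0°) + j·sin(0.0°)) = 115 V
  V3 = 135·(cos(-76.2°) + j·sin(-76.2°)) = 32.2 - j131.1 V
  V4 = 22.2·(cos(-2.7°) + j·sin(-2.7°)) = 22.18 - j1.046 V
Step 2 — Sum components: V_total = 209.2 - j132.1 V.
Step 3 — Convert to polar: |V_total| = 247.4 V, ∠V_total = -32.3°.

V_total = 247.4∠-32.3° V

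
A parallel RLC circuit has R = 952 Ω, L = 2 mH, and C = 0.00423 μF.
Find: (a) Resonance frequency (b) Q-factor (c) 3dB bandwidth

Step 1 — Resonance: ω₀ = 1/√(LC) = 1/√(0.002·4.23e-09) = 3.438e+05 rad/s.
Step 2 — f₀ = ω₀/(2π) = 5.472e+04 Hz.
Step 3 — Parallel Q: Q = R/(ω₀L) = 952/(3.438e+05·0.002) = 1.384.
Step 4 — Bandwidth: Δω = ω₀/Q = 2.483e+05 rad/s; BW = Δω/(2π) = 3.952e+04 Hz.

(a) f₀ = 5.472e+04 Hz  (b) Q = 1.384  (c) BW = 3.952e+04 Hz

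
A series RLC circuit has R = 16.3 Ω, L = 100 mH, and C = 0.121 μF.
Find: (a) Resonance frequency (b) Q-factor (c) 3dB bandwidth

Step 1 — Resonance: ω₀ = 1/√(LC) = 1/√(0.1·1.21e-07) = 9091 rad/s.
Step 2 — f₀ = ω₀/(2π) = 1447 Hz.
Step 3 — Series Q: Q = ω₀L/R = 9091·0.1/16.3 = 55.77.
Step 4 — Bandwidth: Δω = ω₀/Q = 163 rad/s; BW = Δω/(2π) = 25.94 Hz.

(a) f₀ = 1447 Hz  (b) Q = 55.77  (c) BW = 25.94 Hz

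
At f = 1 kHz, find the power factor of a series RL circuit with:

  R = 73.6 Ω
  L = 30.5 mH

Step 1 — Angular frequency: ω = 2π·f = 2π·1000 = 6283 rad/s.
Step 2 — Component impedances:
  R: Z = R = 73.6 Ω
  L: Z = jωL = j·6283·0.0305 = 0 + j191.6 Ω
Step 3 — Series combination: Z_total = R + L = 73.6 + j191.6 Ω = 205.3∠69.0° Ω.
Step 4 — Power factor: PF = cos(φ) = Re(Z)/|Z| = 73.6/205.3 = 0.3585.
Step 5 — Type: Im(Z) = 191.6 ⇒ lagging (phase φ = 69.0°).

PF = 0.3585 (lagging, φ = 69.0°)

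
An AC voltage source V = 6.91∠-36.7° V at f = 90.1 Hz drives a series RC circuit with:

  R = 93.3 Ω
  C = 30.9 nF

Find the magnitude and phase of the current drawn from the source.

Step 1 — Angular frequency: ω = 2π·f = 2π·90.1 = 566.1 rad/s.
Step 2 — Component impedances:
  R: Z = R = 93.3 Ω
  C: Z = 1/(jωC) = -j/(ω·C) = 0 - j5.717e+04 Ω
Step 3 — Series combination: Z_total = R + C = 93.3 - j5.717e+04 Ω = 5.717e+04∠-89.9° Ω.
Step 4 — Source phasor: V = 6.91∠-36.7° V = 5.54 - j4.13 V.
Step 5 — Ohm's law: I = V / Z_total = (5.54 - j4.13) / (93.3 - j5.717e+04) = 7.24e-05 + j9.68e-05 A.
Step 6 — Convert to polar: |I| = 0.0001209 A, ∠I = 53.2°.

I = 0.0001209∠53.2° A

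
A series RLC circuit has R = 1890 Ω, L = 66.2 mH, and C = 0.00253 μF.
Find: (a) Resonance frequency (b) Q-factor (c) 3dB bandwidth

Step 1 — Resonance condition Im(Z)=0 gives ω₀ = 1/√(LC).
Step 2 — ω₀ = 1/√(0.0662·2.53e-09) = 7.727e+04 rad/s.
Step 3 — f₀ = ω₀/(2π) = 1.23e+04 Hz.
Step 4 — Series Q: Q = ω₀L/R = 7.727e+04·0.0662/1890 = 2.706.
Step 5 — 3dB bandwidth: Δω = ω₀/Q = 2.855e+04 rad/s; BW = Δω/(2π) = 4544 Hz.

(a) f₀ = 1.23e+04 Hz  (b) Q = 2.706  (c) BW = 4544 Hz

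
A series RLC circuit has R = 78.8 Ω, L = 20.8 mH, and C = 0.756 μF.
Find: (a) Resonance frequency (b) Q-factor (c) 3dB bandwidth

Step 1 — Resonance: ω₀ = 1/√(LC) = 1/√(0.0208·7.56e-07) = 7975 rad/s.
Step 2 — f₀ = ω₀/(2π) = 1269 Hz.
Step 3 — Series Q: Q = ω₀L/R = 7975·0.0208/78.8 = 2.105.
Step 4 — Bandwidth: Δω = ω₀/Q = 3788 rad/s; BW = Δω/(2π) = 603 Hz.

(a) f₀ = 1269 Hz  (b) Q = 2.105  (c) BW = 603 Hz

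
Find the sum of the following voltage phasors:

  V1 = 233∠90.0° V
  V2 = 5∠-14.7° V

Step 1 — Convert each phasor to rectangular form:
  V1 = 233·(cos(90.0°) + j·sin(90.0°)) = 0 + j233 V
  V2 = 5·(cos(-14.7°) + j·sin(-14.7°)) = 4.836 - j1.269 V
Step 2 — Sum components: V_total = 4.836 + j231.7 V.
Step 3 — Convert to polar: |V_total| = 231.8 V, ∠V_total = 88.8°.

V_total = 231.8∠88.8° V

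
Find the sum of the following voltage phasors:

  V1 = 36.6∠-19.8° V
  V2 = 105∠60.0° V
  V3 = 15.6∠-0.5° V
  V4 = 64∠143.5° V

Step 1 — Convert each phasor to rectangular form:
  V1 = 36.6·(cos(-19.8°) + j·sin(-19.8°)) = 34.44 - j12.4 V
  V2 = 105·(cos(60.0°) + j·sin(60.0°)) = 52.5 + j90.93 V
  V3 = 15.6·(cos(-0.5°) + j·sin(-0.5°)) = 15.6 - j0.1361 V
  V4 = 64·(cos(143.5°) + j·sin(143.5°)) = -51.45 + j38.07 V
Step 2 — Sum components: V_total = 51.09 + j116.5 V.
Step 3 — Convert to polar: |V_total| = 127.2 V, ∠V_total = 66.3°.

V_total = 127.2∠66.3° V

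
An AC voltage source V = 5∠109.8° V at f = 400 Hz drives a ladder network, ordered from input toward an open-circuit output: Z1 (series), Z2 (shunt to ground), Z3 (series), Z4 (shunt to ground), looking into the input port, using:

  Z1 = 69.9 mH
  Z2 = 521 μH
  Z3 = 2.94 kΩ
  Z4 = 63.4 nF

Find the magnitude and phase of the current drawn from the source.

Step 1 — Angular frequency: ω = 2π·f = 2π·400 = 2513 rad/s.
Step 2 — Component impedances:
  Z1: Z = jωL = j·2513·0.0699 = 0 + j175.7 Ω
  Z2: Z = jωL = j·2513·0.000521 = 0 + j1.309 Ω
  Z3: Z = R = 2940 Ω
  Z4: Z = 1/(jωC) = -j/(ω·C) = 0 - j6276 Ω
Step 3 — Ladder network (open output): work backward from the far end, alternating series and parallel combinations. Z_in = 0.000105 + j177 Ω = 177∠90.0° Ω.
Step 4 — Source phasor: V = 5∠109.8° V = -1.694 + j4.704 V.
Step 5 — Ohm's law: I = V / Z_total = (-1.694 + j4.704) / (0.000105 + j177) = 0.02658 + j0.00957 A.
Step 6 — Convert to polar: |I| = 0.02825 A, ∠I = 19.8°.

I = 0.02825∠19.8° A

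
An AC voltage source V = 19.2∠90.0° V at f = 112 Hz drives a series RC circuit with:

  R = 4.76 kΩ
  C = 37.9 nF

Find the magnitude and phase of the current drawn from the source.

Step 1 — Angular frequency: ω = 2π·f = 2π·112 = 703.7 rad/s.
Step 2 — Component impedances:
  R: Z = R = 4760 Ω
  C: Z = 1/(jωC) = -j/(ω·C) = 0 - j3.749e+04 Ω
Step 3 — Series combination: Z_total = R + C = 4760 - j3.749e+04 Ω = 3.78e+04∠-82.8° Ω.
Step 4 — Source phasor: V = 19.2∠90.0° V = 0 + j19.2 V.
Step 5 — Ohm's law: I = V / Z_total = (0 + j19.2) / (4760 - j3.749e+04) = -0.000504 + j6.398e-05 A.
Step 6 — Convert to polar: |I| = 0.000508 A, ∠I = 172.8°.

I = 0.000508∠172.8° A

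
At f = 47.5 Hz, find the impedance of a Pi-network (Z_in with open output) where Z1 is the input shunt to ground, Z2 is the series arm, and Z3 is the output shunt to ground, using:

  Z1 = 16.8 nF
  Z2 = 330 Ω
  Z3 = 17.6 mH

Step 1 — Angular frequency: ω = 2π·f = 2π·47.5 = 298.5 rad/s.
Step 2 — Component impedances:
  Z1: Z = 1/(jωC) = -j/(ω·C) = 0 - j1.994e+05 Ω
  Z2: Z = R = 330 Ω
  Z3: Z = jωL = j·298.5·0.0176 = 0 + j5.253 Ω
Step 3 — With open output, the series arm Z2 and the output shunt Z3 appear in series to ground: Z2 + Z3 = 330 + j5.253 Ω.
Step 4 — Parallel with input shunt Z1: Z_in = Z1 || (Z2 + Z3) = 330 + j4.707 Ω = 330.1∠0.8° Ω.

Z = 330 + j4.707 Ω = 330.1∠0.8° Ω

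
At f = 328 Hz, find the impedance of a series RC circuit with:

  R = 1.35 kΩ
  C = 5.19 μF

Step 1 — Angular frequency: ω = 2π·f = 2π·328 = 2061 rad/s.
Step 2 — Component impedances:
  R: Z = R = 1350 Ω
  C: Z = 1/(jωC) = -j/(ω·C) = 0 - j93.49 Ω
Step 3 — Series combination: Z_total = R + C = 1350 - j93.49 Ω = 1353∠-4.0° Ω.

Z = 1350 - j93.49 Ω = 1353∠-4.0° Ω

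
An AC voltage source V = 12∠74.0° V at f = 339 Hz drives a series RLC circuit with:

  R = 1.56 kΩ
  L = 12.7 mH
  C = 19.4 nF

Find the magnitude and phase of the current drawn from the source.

Step 1 — Angular frequency: ω = 2π·f = 2π·339 = 2130 rad/s.
Step 2 — Component impedances:
  R: Z = R = 1560 Ω
  L: Z = jωL = j·2130·0.0127 = 0 + j27.05 Ω
  C: Z = 1/(jωC) = -j/(ω·C) = 0 - j2.42e+04 Ω
Step 3 — Series combination: Z_total = R + L + C = 1560 - j2.417e+04 Ω = 2.422e+04∠-86.3° Ω.
Step 4 — Source phasor: V = 12∠74.0° V = 3.308 + j11.54 V.
Step 5 — Ohm's law: I = V / Z_total = (3.308 + j11.54) / (1560 - j2.417e+04) = -0.0004664 + j0.0001669 A.
Step 6 — Convert to polar: |I| = 0.0004954 A, ∠I = 160.3°.

I = 0.0004954∠160.3° A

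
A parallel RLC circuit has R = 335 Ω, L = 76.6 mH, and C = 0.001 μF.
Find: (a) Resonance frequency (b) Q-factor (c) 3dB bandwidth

Step 1 — Resonance: ω₀ = 1/√(LC) = 1/√(0.0766·1e-09) = 1.143e+05 rad/s.
Step 2 — f₀ = ω₀/(2π) = 1.818e+04 Hz.
Step 3 — Parallel Q: Q = R/(ω₀L) = 335/(1.143e+05·0.0766) = 0.03828.
Step 4 — Bandwidth: Δω = ω₀/Q = 2.985e+06 rad/s; BW = Δω/(2π) = 4.751e+05 Hz.

(a) f₀ = 1.818e+04 Hz  (b) Q = 0.03828  (c) BW = 4.751e+05 Hz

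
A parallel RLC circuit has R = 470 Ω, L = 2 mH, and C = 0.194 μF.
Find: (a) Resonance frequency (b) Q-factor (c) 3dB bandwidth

Step 1 — Resonance: ω₀ = 1/√(LC) = 1/√(0.002·1.94e-07) = 5.077e+04 rad/s.
Step 2 — f₀ = ω₀/(2π) = 8080 Hz.
Step 3 — Parallel Q: Q = R/(ω₀L) = 470/(5.077e+04·0.002) = 4.629.
Step 4 — Bandwidth: Δω = ω₀/Q = 1.097e+04 rad/s; BW = Δω/(2π) = 1746 Hz.

(a) f₀ = 8080 Hz  (b) Q = 4.629  (c) BW = 1746 Hz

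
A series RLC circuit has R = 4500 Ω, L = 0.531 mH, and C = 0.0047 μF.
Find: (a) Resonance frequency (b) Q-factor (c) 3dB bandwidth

Step 1 — Resonance condition Im(Z)=0 gives ω₀ = 1/√(LC).
Step 2 — ω₀ = 1/√(0.000531·4.7e-09) = 6.33e+05 rad/s.
Step 3 — f₀ = ω₀/(2π) = 1.007e+05 Hz.
Step 4 — Series Q: Q = ω₀L/R = 6.33e+05·0.000531/4500 = 0.07469.
Step 5 — 3dB bandwidth: Δω = ω₀/Q = 8.475e+06 rad/s; BW = Δω/(2π) = 1.349e+06 Hz.

(a) f₀ = 1.007e+05 Hz  (b) Q = 0.07469  (c) BW = 1.349e+06 Hz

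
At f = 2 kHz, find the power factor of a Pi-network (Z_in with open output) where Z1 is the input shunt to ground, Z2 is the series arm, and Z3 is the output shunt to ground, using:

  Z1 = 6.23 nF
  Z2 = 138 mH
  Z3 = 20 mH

Step 1 — Angular frequency: ω = 2π·f = 2π·2000 = 1.257e+04 rad/s.
Step 2 — Component impedances:
  Z1: Z = 1/(jωC) = -j/(ω·C) = 0 - j1.277e+04 Ω
  Z2: Z = jωL = j·1.257e+04·0.138 = 0 + j1734 Ω
  Z3: Z = jωL = j·1.257e+04·0.02 = 0 + j251.3 Ω
Step 3 — With open output, the series arm Z2 and the output shunt Z3 appear in series to ground: Z2 + Z3 = 0 + j1985 Ω.
Step 4 — Parallel with input shunt Z1: Z_in = Z1 || (Z2 + Z3) = 0 + j2351 Ω = 2351∠90.0° Ω.
Step 5 — Power factor: PF = cos(φ) = Re(Z)/|Z| = -0/2351 = -0.
Step 6 — Type: Im(Z) = 2351 ⇒ lagging (phase φ = 90.0°).

PF = -0 (lagging, φ = 90.0°)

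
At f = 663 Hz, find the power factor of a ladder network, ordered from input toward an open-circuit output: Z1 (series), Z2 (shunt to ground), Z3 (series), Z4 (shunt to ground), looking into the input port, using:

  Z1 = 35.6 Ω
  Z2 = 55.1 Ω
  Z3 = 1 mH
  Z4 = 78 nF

Step 1 — Angular frequency: ω = 2π·f = 2π·663 = 4166 rad/s.
Step 2 — Component impedances:
  Z1: Z = R = 35.6 Ω
  Z2: Z = R = 55.1 Ω
  Z3: Z = jωL = j·4166·0.001 = 0 + j4.166 Ω
  Z4: Z = 1/(jωC) = -j/(ω·C) = 0 - j3078 Ω
Step 3 — Ladder network (open output): work backward from the far end, alternating series and parallel combinations. Z_in = 90.68 - j0.9875 Ω = 90.69∠-0.6° Ω.
Step 4 — Power factor: PF = cos(φ) = Re(Z)/|Z| = 90.68/90.69 = 0.9999.
Step 5 — Type: Im(Z) = -0.9875 ⇒ leading (phase φ = -0.6°).

PF = 0.9999 (leading, φ = -0.6°)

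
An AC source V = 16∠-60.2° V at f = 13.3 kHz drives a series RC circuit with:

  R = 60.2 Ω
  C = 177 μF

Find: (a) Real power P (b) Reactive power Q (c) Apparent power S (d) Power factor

Step 1 — Angular frequency: ω = 2π·f = 2π·1.33e+04 = 8.357e+04 rad/s.
Step 2 — Component impedances:
  R: Z = R = 60.2 Ω
  C: Z = 1/(jωC) = -j/(ω·C) = 0 - j0.06761 Ω
Step 3 — Series combination: Z_total = R + C = 60.2 - j0.06761 Ω = 60.2∠-0.1° Ω.
Step 4 — Source phasor: V = 16∠-60.2° V = 7.952 - j13.88 V.
Step 5 — Current: I = V / Z = 0.1323 - j0.2305 A = 0.2658∠-60.1° A.
Step 6 — Complex power: S = V·I* = 4.252 - j0.004776 VA.
Step 7 — Real power: P = Re(S) = 4.252 W.
Step 8 — Reactive power: Q = Im(S) = -0.004776 VAR.
Step 9 — Apparent power: |S| = 4.252 VA.
Step 10 — Power factor: PF = P/|S| = 1 (leading).

(a) P = 4.252 W  (b) Q = -0.004776 VAR  (c) S = 4.252 VA  (d) PF = 1 (leading)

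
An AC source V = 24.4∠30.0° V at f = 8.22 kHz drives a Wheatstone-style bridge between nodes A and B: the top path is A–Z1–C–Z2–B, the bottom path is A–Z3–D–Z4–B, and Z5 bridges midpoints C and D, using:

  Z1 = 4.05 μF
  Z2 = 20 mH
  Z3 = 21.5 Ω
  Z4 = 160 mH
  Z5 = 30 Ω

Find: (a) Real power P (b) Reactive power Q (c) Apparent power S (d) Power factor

Step 1 — Angular frequency: ω = 2π·f = 2π·8220 = 5.165e+04 rad/s.
Step 2 — Component impedances:
  Z1: Z = 1/(jωC) = -j/(ω·C) = 0 - j4.781 Ω
  Z2: Z = jωL = j·5.165e+04·0.02 = 0 + j1033 Ω
  Z3: Z = R = 21.5 Ω
  Z4: Z = jωL = j·5.165e+04·0.16 = 0 + j8264 Ω
  Z5: Z = R = 30 Ω
Step 3 — Bridge requires nodal analysis (the Z5 bridge couples midpoints C and D, so the two paths cannot be reduced to a simple series/parallel combination). Setting node B to ground and injecting 1 A at node A, the 3-node admittance system at A, C, D solves to V_A = Z_AB = 0.5389 + j914 Ω = 914∠90.0° Ω.
Step 4 — Source phasor: V = 24.4∠30.0° V = 21.13 + j12.2 V.
Step 5 — Current: I = V / Z = 0.01336 - j0.02311 A = 0.02669∠-60.0° A.
Step 6 — Complex power: S = V·I* = 0.000384 + j0.6514 VA.
Step 7 — Real power: P = Re(S) = 0.000384 W.
Step 8 — Reactive power: Q = Im(S) = 0.6514 VAR.
Step 9 — Apparent power: |S| = 0.6514 VA.
Step 10 — Power factor: PF = P/|S| = 0.0005895 (lagging).

(a) P = 0.000384 W  (b) Q = 0.6514 VAR  (c) S = 0.6514 VA  (d) PF = 0.0005895 (lagging)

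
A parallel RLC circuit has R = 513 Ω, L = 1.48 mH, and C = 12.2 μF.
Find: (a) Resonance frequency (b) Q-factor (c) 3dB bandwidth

Step 1 — Resonance: ω₀ = 1/√(LC) = 1/√(0.00148·1.22e-05) = 7442 rad/s.
Step 2 — f₀ = ω₀/(2π) = 1184 Hz.
Step 3 — Parallel Q: Q = R/(ω₀L) = 513/(7442·0.00148) = 46.58.
Step 4 — Bandwidth: Δω = ω₀/Q = 159.8 rad/s; BW = Δω/(2π) = 25.43 Hz.

(a) f₀ = 1184 Hz  (b) Q = 46.58  (c) BW = 25.43 Hz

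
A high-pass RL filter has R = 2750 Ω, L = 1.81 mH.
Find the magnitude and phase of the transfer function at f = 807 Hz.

Step 1 — Angular frequency: ω = 2π·807 = 5071 rad/s.
Step 2 — Transfer function: H(jω) = jωL/(R + jωL).
Step 3 — Numerator jωL = j·9.178; denominator R + jωL = 2750 + j9.178.
Step 4 — H = 1.114e-05 + j0.003337.
Step 5 — Magnitude: |H| = 0.003337 (-49.5 dB); phase: φ = 89.8°.

|H| = 0.003337 (-49.5 dB), φ = 89.8°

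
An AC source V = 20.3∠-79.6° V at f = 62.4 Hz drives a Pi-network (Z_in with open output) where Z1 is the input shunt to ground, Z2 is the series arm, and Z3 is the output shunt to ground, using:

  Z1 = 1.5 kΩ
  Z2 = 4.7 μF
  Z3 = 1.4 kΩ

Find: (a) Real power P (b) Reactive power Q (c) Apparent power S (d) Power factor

Step 1 — Angular frequency: ω = 2π·f = 2π·62.4 = 392.1 rad/s.
Step 2 — Component impedances:
  Z1: Z = R = 1500 Ω
  Z2: Z = 1/(jωC) = -j/(ω·C) = 0 - j542.7 Ω
  Z3: Z = R = 1400 Ω
Step 3 — With open output, the series arm Z2 and the output shunt Z3 appear in series to ground: Z2 + Z3 = 1400 - j542.7 Ω.
Step 4 — Parallel with input shunt Z1: Z_in = Z1 || (Z2 + Z3) = 750.4 - j140.3 Ω = 763.4∠-10.6° Ω.
Step 5 — Source phasor: V = 20.3∠-79.6° V = 3.665 - j19.97 V.
Step 6 — Current: I = V / Z = 0.009525 - j0.02483 A = 0.02659∠-69.0° A.
Step 7 — Complex power: S = V·I* = 0.5306 - j0.09919 VA.
Step 8 — Real power: P = Re(S) = 0.5306 W.
Step 9 — Reactive power: Q = Im(S) = -0.09919 VAR.
Step 10 — Apparent power: |S| = 0.5398 VA.
Step 11 — Power factor: PF = P/|S| = 0.983 (leading).

(a) P = 0.5306 W  (b) Q = -0.09919 VAR  (c) S = 0.5398 VA  (d) PF = 0.983 (leading)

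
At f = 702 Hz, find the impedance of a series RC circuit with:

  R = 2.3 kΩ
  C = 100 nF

Step 1 — Angular frequency: ω = 2π·f = 2π·702 = 4411 rad/s.
Step 2 — Component impedances:
  R: Z = R = 2300 Ω
  C: Z = 1/(jωC) = -j/(ω·C) = 0 - j2267 Ω
Step 3 — Series combination: Z_total = R + C = 2300 - j2267 Ω = 3230∠-44.6° Ω.

Z = 2300 - j2267 Ω = 3230∠-44.6° Ω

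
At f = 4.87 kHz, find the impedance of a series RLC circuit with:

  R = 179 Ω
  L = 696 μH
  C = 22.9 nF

Step 1 — Angular frequency: ω = 2π·f = 2π·4870 = 3.06e+04 rad/s.
Step 2 — Component impedances:
  R: Z = R = 179 Ω
  L: Z = jωL = j·3.06e+04·0.000696 = 0 + j21.3 Ω
  C: Z = 1/(jωC) = -j/(ω·C) = 0 - j1427 Ω
Step 3 — Series combination: Z_total = R + L + C = 179 - j1406 Ω = 1417∠-82.7° Ω.

Z = 179 - j1406 Ω = 1417∠-82.7° Ω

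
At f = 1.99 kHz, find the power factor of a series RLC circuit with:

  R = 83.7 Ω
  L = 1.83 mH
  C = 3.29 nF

Step 1 — Angular frequency: ω = 2π·f = 2π·1990 = 1.25e+04 rad/s.
Step 2 — Component impedances:
  R: Z = R = 83.7 Ω
  L: Z = jωL = j·1.25e+04·0.00183 = 0 + j22.88 Ω
  C: Z = 1/(jωC) = -j/(ω·C) = 0 - j2.431e+04 Ω
Step 3 — Series combination: Z_total = R + L + C = 83.7 - j2.429e+04 Ω = 2.429e+04∠-89.8° Ω.
Step 4 — Power factor: PF = cos(φ) = Re(Z)/|Z| = 83.7/2.429e+04 = 0.003446.
Step 5 — Type: Im(Z) = -2.429e+04 ⇒ leading (phase φ = -89.8°).

PF = 0.003446 (leading, φ = -89.8°)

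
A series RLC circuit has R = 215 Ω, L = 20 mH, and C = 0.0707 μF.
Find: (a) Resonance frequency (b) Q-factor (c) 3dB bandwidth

Step 1 — Resonance: ω₀ = 1/√(LC) = 1/√(0.02·7.07e-08) = 2.659e+04 rad/s.
Step 2 — f₀ = ω₀/(2π) = 4232 Hz.
Step 3 — Series Q: Q = ω₀L/R = 2.659e+04·0.02/215 = 2.474.
Step 4 — Bandwidth: Δω = ω₀/Q = 1.075e+04 rad/s; BW = Δω/(2π) = 1711 Hz.

(a) f₀ = 4232 Hz  (b) Q = 2.474  (c) BW = 1711 Hz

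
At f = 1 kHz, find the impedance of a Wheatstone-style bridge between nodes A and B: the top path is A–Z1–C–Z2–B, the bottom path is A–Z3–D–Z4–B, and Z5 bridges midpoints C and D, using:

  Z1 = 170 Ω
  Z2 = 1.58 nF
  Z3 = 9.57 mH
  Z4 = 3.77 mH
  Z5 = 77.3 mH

Step 1 — Angular frequency: ω = 2π·f = 2π·1000 = 6283 rad/s.
Step 2 — Component impedances:
  Z1: Z = R = 170 Ω
  Z2: Z = 1/(jωC) = -j/(ω·C) = 0 - j1.007e+05 Ω
  Z3: Z = jωL = j·6283·0.00957 = 0 + j60.13 Ω
  Z4: Z = jωL = j·6283·0.00377 = 0 + j23.69 Ω
  Z5: Z = jωL = j·6283·0.0773 = 0 + j485.7 Ω
Step 3 — Bridge requires nodal analysis (the Z5 bridge couples midpoints C and D, so the two paths cannot be reduced to a simple series/parallel combination). Setting node B to ground and injecting 1 A at node A, the 3-node admittance system at A, C, D solves to V_A = Z_AB = 1.859 + j77.83 Ω = 77.85∠88.6° Ω.

Z = 1.859 + j77.83 Ω = 77.85∠88.6° Ω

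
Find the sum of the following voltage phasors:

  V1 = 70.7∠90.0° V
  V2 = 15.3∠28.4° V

Step 1 — Convert each phasor to rectangular form:
  V1 = 70.7·(cos(90.0°) + j·sin(90.0°)) = 0 + j70.7 V
  V2 = 15.3·(cos(28.4°) + j·sin(28.4°)) = 13.46 + j7.277 V
Step 2 — Sum components: V_total = 13.46 + j77.98 V.
Step 3 — Convert to polar: |V_total| = 79.13 V, ∠V_total = 80.2°.

V_total = 79.13∠80.2° V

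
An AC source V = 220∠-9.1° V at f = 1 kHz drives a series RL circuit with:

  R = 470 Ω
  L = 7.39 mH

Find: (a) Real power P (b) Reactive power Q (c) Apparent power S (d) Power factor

Step 1 — Angular frequency: ω = 2π·f = 2π·1000 = 6283 rad/s.
Step 2 — Component impedances:
  R: Z = R = 470 Ω
  L: Z = jωL = j·6283·0.00739 = 0 + j46.43 Ω
Step 3 — Series combination: Z_total = R + L = 470 + j46.43 Ω = 472.3∠5.6° Ω.
Step 4 — Source phasor: V = 220∠-9.1° V = 217.2 - j34.79 V.
Step 5 — Current: I = V / Z = 0.4505 - j0.1185 A = 0.4658∠-14.7° A.
Step 6 — Complex power: S = V·I* = 102 + j10.08 VA.
Step 7 — Real power: P = Re(S) = 102 W.
Step 8 — Reactive power: Q = Im(S) = 10.08 VAR.
Step 9 — Apparent power: |S| = 102.5 VA.
Step 10 — Power factor: PF = P/|S| = 0.9952 (lagging).

(a) P = 102 W  (b) Q = 10.08 VAR  (c) S = 102.5 VA  (d) PF = 0.9952 (lagging)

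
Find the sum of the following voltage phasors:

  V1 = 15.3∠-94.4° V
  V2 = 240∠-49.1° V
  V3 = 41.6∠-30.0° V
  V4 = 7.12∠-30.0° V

Step 1 — Convert each phasor to rectangular form:
  V1 = 15.3·(cos(-94.4°) + j·sin(-94.4°)) = -1.174 - j15.25 V
  V2 = 240·(cos(-49.1°) + j·sin(-49.1°)) = 157.1 - j181.4 V
  V3 = 41.6·(cos(-30.0°) + j·sin(-30.0°)) = 36.03 - j20.8 V
  V4 = 7.12·(cos(-30.0°) + j·sin(-30.0°)) = 6.166 - j3.56 V
Step 2 — Sum components: V_total = 198.2 - j221 V.
Step 3 — Convert to polar: |V_total| = 296.8 V, ∠V_total = -48.1°.

V_total = 296.8∠-48.1° V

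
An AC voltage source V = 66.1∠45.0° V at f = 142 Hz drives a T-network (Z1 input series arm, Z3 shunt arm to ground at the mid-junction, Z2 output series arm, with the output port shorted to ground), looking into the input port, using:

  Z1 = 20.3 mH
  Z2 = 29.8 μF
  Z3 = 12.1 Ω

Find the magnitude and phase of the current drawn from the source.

Step 1 — Angular frequency: ω = 2π·f = 2π·142 = 892.2 rad/s.
Step 2 — Component impedances:
  Z1: Z = jωL = j·892.2·0.0203 = 0 + j18.11 Ω
  Z2: Z = 1/(jωC) = -j/(ω·C) = 0 - j37.61 Ω
  Z3: Z = R = 12.1 Ω
Step 3 — With the output port shorted to ground, the output series arm Z2 runs from the junction to ground; the shunt arm Z3 also runs from the junction to ground. They appear in parallel: Z3 || Z2 = 10.97 - j3.528 Ω.
Step 4 — Series with input arm Z1: Z_in = Z1 + (Z3 || Z2) = 10.97 + j14.58 Ω = 18.25∠53.1° Ω.
Step 5 — Source phasor: V = 66.1∠45.0° V = 46.74 + j46.74 V.
Step 6 — Ohm's law: I = V / Z_total = (46.74 + j46.74) / (10.97 + j14.58) = 3.587 - j0.5081 A.
Step 7 — Convert to polar: |I| = 3.623 A, ∠I = -8.1°.

I = 3.623∠-8.1° A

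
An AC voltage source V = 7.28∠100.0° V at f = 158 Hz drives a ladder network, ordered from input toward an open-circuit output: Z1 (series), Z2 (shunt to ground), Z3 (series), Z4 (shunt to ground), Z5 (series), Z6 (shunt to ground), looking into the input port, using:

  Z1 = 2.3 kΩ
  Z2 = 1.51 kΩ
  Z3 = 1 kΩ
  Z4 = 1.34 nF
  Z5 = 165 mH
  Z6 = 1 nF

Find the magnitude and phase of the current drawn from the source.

Step 1 — Angular frequency: ω = 2π·f = 2π·158 = 992.7 rad/s.
Step 2 — Component impedances:
  Z1: Z = R = 2300 Ω
  Z2: Z = R = 1510 Ω
  Z3: Z = R = 1000 Ω
  Z4: Z = 1/(jωC) = -j/(ω·C) = 0 - j7.517e+05 Ω
  Z5: Z = jωL = j·992.7·0.165 = 0 + j163.8 Ω
  Z6: Z = 1/(jωC) = -j/(ω·C) = 0 - j1.007e+06 Ω
Step 3 — Ladder network (open output): work backward from the far end, alternating series and parallel combinations. Z_in = 3810 - j5.297 Ω = 3810∠-0.1° Ω.
Step 4 — Source phasor: V = 7.28∠100.0° V = -1.264 + j7.169 V.
Step 5 — Ohm's law: I = V / Z_total = (-1.264 + j7.169) / (3810 - j5.297) = -0.0003344 + j0.001881 A.
Step 6 — Convert to polar: |I| = 0.001911 A, ∠I = 100.1°.

I = 0.001911∠100.1° A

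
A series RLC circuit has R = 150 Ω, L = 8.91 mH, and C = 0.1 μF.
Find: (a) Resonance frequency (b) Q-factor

Step 1 — Resonance condition Im(Z)=0 gives ω₀ = 1/√(LC).
Step 2 — ω₀ = 1/√(0.00891·1e-07) = 3.35e+04 rad/s.
Step 3 — f₀ = ω₀/(2π) = 5332 Hz.
Step 4 — Series Q: Q = ω₀L/R = 3.35e+04·0.00891/150 = 1.99.

(a) f₀ = 5332 Hz  (b) Q = 1.99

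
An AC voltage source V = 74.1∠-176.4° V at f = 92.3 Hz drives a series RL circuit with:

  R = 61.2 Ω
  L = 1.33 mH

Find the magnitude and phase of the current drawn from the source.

Step 1 — Angular frequency: ω = 2π·f = 2π·92.3 = 579.9 rad/s.
Step 2 — Component impedances:
  R: Z = R = 61.2 Ω
  L: Z = jωL = j·579.9·0.00133 = 0 + j0.7713 Ω
Step 3 — Series combination: Z_total = R + L = 61.2 + j0.7713 Ω = 61.2∠0.7° Ω.
Step 4 — Source phasor: V = 74.1∠-176.4° V = -73.95 - j4.653 V.
Step 5 — Ohm's law: I = V / Z_total = (-73.95 - j4.653) / (61.2 + j0.7713) = -1.209 - j0.06079 A.
Step 6 — Convert to polar: |I| = 1.211 A, ∠I = -177.1°.

I = 1.211∠-177.1° A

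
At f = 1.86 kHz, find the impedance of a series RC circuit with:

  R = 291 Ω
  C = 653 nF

Step 1 — Angular frequency: ω = 2π·f = 2π·1860 = 1.169e+04 rad/s.
Step 2 — Component impedances:
  R: Z = R = 291 Ω
  C: Z = 1/(jωC) = -j/(ω·C) = 0 - j131 Ω
Step 3 — Series combination: Z_total = R + C = 291 - j131 Ω = 319.1∠-24.2° Ω.

Z = 291 - j131 Ω = 319.1∠-24.2° Ω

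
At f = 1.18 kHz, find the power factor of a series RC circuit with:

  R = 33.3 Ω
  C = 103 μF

Step 1 — Angular frequency: ω = 2π·f = 2π·1180 = 7414 rad/s.
Step 2 — Component impedances:
  R: Z = R = 33.3 Ω
  C: Z = 1/(jωC) = -j/(ω·C) = 0 - j1.309 Ω
Step 3 — Series combination: Z_total = R + C = 33.3 - j1.309 Ω = 33.33∠-2.3° Ω.
Step 4 — Power factor: PF = cos(φ) = Re(Z)/|Z| = 33.3/33.326 = 0.9992.
Step 5 — Type: Im(Z) = -1.309 ⇒ leading (phase φ = -2.3°).

PF = 0.9992 (leading, φ = -2.3°)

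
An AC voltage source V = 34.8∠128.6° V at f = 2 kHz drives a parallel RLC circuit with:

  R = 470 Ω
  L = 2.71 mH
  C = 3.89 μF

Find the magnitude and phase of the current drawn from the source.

Step 1 — Angular frequency: ω = 2π·f = 2π·2000 = 1.257e+04 rad/s.
Step 2 — Component impedances:
  R: Z = R = 470 Ω
  L: Z = jωL = j·1.257e+04·0.00271 = 0 + j34.05 Ω
  C: Z = 1/(jωC) = -j/(ω·C) = 0 - j20.46 Ω
Step 3 — Parallel combination: 1/Z_total = 1/R + 1/L + 1/C; Z_total = 5.519 - j50.63 Ω = 50.93∠-83.8° Ω.
Step 4 — Source phasor: V = 34.8∠128.6° V = -21.71 + j27.2 V.
Step 5 — Ohm's law: I = V / Z_total = (-21.71 + j27.2) / (5.519 - j50.63) = -0.577 - j0.3659 A.
Step 6 — Convert to polar: |I| = 0.6833 A, ∠I = -147.6°.

I = 0.6833∠-147.6° A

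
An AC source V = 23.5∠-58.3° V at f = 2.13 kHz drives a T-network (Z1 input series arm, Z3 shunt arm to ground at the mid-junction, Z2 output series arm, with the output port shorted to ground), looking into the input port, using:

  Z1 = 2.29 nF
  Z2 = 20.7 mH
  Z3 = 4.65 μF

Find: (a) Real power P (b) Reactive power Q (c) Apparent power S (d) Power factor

Step 1 — Angular frequency: ω = 2π·f = 2π·2130 = 1.338e+04 rad/s.
Step 2 — Component impedances:
  Z1: Z = 1/(jωC) = -j/(ω·C) = 0 - j3.263e+04 Ω
  Z2: Z = jωL = j·1.338e+04·0.0207 = 0 + j277 Ω
  Z3: Z = 1/(jωC) = -j/(ω·C) = 0 - j16.07 Ω
Step 3 — With the output port shorted to ground, the output series arm Z2 runs from the junction to ground; the shunt arm Z3 also runs from the junction to ground. They appear in parallel: Z3 || Z2 = 0 - j17.06 Ω.
Step 4 — Series with input arm Z1: Z_in = Z1 + (Z3 || Z2) = 0 - j3.265e+04 Ω = 3.265e+04∠-90.0° Ω.
Step 5 — Source phasor: V = 23.5∠-58.3° V = 12.35 - j19.99 V.
Step 6 — Current: I = V / Z = 0.0006124 + j0.0003783 A = 0.0007198∠31.7° A.
Step 7 — Complex power: S = V·I* = 0 - j0.01692 VA.
Step 8 — Real power: P = Re(S) = 0 W.
Step 9 — Reactive power: Q = Im(S) = -0.01692 VAR.
Step 10 — Apparent power: |S| = 0.01692 VA.
Step 11 — Power factor: PF = P/|S| = 0 (leading).

(a) P = 0 W  (b) Q = -0.01692 VAR  (c) S = 0.01692 VA  (d) PF = 0 (leading)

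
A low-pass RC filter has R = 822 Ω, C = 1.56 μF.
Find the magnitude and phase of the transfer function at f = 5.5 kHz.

Step 1 — Angular frequency: ω = 2π·5500 = 3.456e+04 rad/s.
Step 2 — Transfer function: H(jω) = 1/(1 + jωRC).
Step 3 — Denominator: 1 + jωRC = 1 + j·3.456e+04·822·1.56e-06 = 1 + j44.31.
Step 4 — H = 0.000509 - j0.02255.
Step 5 — Magnitude: |H| = 0.02256 (-32.9 dB); phase: φ = -88.7°.

|H| = 0.02256 (-32.9 dB), φ = -88.7°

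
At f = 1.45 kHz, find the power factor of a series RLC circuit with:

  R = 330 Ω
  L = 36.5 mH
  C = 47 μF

Step 1 — Angular frequency: ω = 2π·f = 2π·1450 = 9111 rad/s.
Step 2 — Component impedances:
  R: Z = R = 330 Ω
  L: Z = jωL = j·9111·0.0365 = 0 + j332.5 Ω
  C: Z = 1/(jωC) = -j/(ω·C) = 0 - j2.335 Ω
Step 3 — Series combination: Z_total = R + L + C = 330 + j330.2 Ω = 466.8∠45.0° Ω.
Step 4 — Power factor: PF = cos(φ) = Re(Z)/|Z| = 330/466.8 = 0.7069.
Step 5 — Type: Im(Z) = 330.2 ⇒ lagging (phase φ = 45.0°).

PF = 0.7069 (lagging, φ = 45.0°)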